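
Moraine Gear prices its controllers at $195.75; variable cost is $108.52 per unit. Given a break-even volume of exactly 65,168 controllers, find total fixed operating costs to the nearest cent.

Contribution margin per unit = $195.75 − $108.52 = $87.23.
Fixed costs = break-even units × CM = 65,168 × $87.23 = $5,684,604.64.

$5,684,604.64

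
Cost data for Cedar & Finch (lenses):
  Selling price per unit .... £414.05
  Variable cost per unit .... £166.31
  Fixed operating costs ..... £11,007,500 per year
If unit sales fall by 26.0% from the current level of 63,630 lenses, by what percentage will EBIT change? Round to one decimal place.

Contribution at this volume is 63,630 × £247.74 = £15,763,696.20.
Operating income = contribution − fixed costs = £15,763,696.20 − £11,007,500 = £4,756,196.20.
Degree of operating leverage = £15,763,696.20 / £4,756,196.20 = 3.3143.
So EBIT moves 3.3143 × (-26.0%) = -86.2%.

-86.2%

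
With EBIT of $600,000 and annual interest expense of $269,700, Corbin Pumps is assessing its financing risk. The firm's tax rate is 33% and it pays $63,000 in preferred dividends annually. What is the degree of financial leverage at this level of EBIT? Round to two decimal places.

2.54

Interest = $269,700.00.
Pre-tax preferred-dividend burden = $63,000 ÷ (1 − 0.33) = $94,029.85.
DFL = EBIT ÷ [EBIT − I − D_p/(1−t)] = $600,000 ÷ [$600,000 − $269,700.00 − $94,029.85] = $600,000 ÷ $236,270.15 = 2.5395.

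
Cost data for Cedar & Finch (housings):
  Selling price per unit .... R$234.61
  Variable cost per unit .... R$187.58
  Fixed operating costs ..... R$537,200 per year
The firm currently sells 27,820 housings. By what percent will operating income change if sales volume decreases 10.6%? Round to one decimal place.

At 27,820 units, contribution = 27,820 × R$47.03 = R$1,308,374.60.
EBIT = R$1,308,374.60 − R$537,200 = R$771,174.60.
DOL = contribution ÷ EBIT = R$1,308,374.60 ÷ R$771,174.60 = 1.6966.
So EBIT moves 1.6966 × (-10.6%) = -18.0%.

-18.0%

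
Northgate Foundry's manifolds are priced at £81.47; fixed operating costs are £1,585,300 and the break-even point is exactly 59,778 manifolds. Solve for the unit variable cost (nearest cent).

Contribution per unit must be FC / Q = £1,585,300 / 59,778 = £26.5198.
Variable cost per unit = £81.47 − £26.5198 = £54.95.

£54.95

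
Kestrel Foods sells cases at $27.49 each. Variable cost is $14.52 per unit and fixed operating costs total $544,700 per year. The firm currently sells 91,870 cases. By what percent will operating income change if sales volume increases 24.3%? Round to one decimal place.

Contribution at this volume is 91,870 × $12.97 = $1,191,553.90.
Subtracting fixed costs: EBIT = $1,191,553.90 − $544,700 = $646,853.90.
So DOL = total CM / EBIT = $1,191,553.90 / $646,853.90 = 1.8421.
Operating income changes by 1.8421 × +24.3% = +44.8%.

+44.8%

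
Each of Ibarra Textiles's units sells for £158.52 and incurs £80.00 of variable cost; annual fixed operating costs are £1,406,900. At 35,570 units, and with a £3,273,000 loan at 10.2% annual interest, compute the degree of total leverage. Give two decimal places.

Contribution at this volume is 35,570 × £78.52 = £2,792,956.40.
Subtracting fixed costs: EBIT = £2,792,956.40 − £1,406,900 = £1,386,056.40. Interest = £333,846.00, so EBIT − I = £1,052,210.40.
DCL = contribution ÷ (EBIT − I) = £2,792,956.40 ÷ £1,052,210.40 = 2.6544.

2.65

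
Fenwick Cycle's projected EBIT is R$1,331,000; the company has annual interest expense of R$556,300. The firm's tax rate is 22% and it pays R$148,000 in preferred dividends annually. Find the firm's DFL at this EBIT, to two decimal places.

2.28

Interest = R$556,300.00.
Pre-tax preferred-dividend burden = R$148,000 ÷ (1 − 0.22) = R$189,743.59.
DFL = EBIT ÷ [EBIT − I − D_p/(1−t)] = R$1,331,000 ÷ [R$1,331,000 − R$556,300.00 − R$189,743.59] = R$1,331,000 ÷ R$584,956.41 = 2.2754.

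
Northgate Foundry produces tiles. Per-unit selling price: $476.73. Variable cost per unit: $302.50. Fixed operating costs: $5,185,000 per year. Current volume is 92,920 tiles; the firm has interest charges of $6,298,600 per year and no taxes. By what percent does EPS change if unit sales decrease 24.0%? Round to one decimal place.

-82.6%

At 92,920 units, contribution = 92,920 × $174.23 = $16,189,451.60.
Subtracting fixed costs: EBIT = $16,189,451.60 − $5,185,000 = $11,004,451.60.
Interest = $6,298,600.00, so EBIT − I = $4,705,851.60.
DCL = total CM / (EBIT − I) = $16,189,451.60 / $4,705,851.60 = 3.4403.
%ΔEPS = DCL × %ΔSales = 3.4403 × -24.0% = -82.6%.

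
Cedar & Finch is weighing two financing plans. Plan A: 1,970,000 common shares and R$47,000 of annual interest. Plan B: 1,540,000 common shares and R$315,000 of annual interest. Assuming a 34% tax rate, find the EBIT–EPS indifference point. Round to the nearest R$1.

R$1,274,814

Set EPS_A = EPS_B: (EBIT − R$47,000)(1 − 0.34) ÷ 1,970,000 = (EBIT − R$315,000)(1 − 0.34) ÷ 1,540,000.
Cancelling (1 − t) and cross-multiplying: 1,540,000·(EBIT − 47,000) = 1,970,000·(EBIT − 315,000).
EBIT × (1,970,000 − 1,540,000) = 315,000 × 1,970,000 − 47,000 × 1,540,000 = 548,170,000,000, so EBIT = 548,170,000,000 ÷ 430,000 = 1,274,813.95.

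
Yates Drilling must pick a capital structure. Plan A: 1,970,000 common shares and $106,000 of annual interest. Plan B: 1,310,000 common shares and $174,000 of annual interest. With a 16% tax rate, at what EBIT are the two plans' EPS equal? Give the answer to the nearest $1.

$308,970

At indifference, (EBIT − 106,000)(1 − t)/1,970,000 = (EBIT − 174,000)(1 − t)/1,310,000.
The (1 − t) factor cancels: (EBIT − 106,000) × 1,310,000 = (EBIT − 174,000) × 1,970,000.
EBIT × (1,970,000 − 1,310,000) = 174,000 × 1,970,000 − 106,000 × 1,310,000 = 203,920,000,000, so EBIT = 203,920,000,000 ÷ 660,000 = 308,969.70.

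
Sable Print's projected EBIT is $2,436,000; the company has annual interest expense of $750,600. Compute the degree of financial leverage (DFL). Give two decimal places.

Annual interest charges come to $750,600.00.
Degree of financial leverage = EBIT / (EBIT − interest) = $2,436,000 / $1,685,400.00 = 1.4454.

1.45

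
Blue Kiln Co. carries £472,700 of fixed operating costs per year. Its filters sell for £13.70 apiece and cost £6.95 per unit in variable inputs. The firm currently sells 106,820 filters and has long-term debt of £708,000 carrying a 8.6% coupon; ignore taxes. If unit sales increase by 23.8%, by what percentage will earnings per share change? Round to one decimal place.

+91.5%

Contribution at this volume is 106,820 × £6.75 = £721,035.00.
Subtracting fixed costs: EBIT = £721,035.00 − £472,700 = £248,335.00.
Interest = £60,888.00, so EBIT − I = £187,447.00.
Degree of combined leverage = contribution ÷ (EBIT − I) = £721,035.00 ÷ £187,447.00 = 3.8466.
%ΔEPS = DCL × %ΔSales = 3.8466 × +23.8% = +91.5%.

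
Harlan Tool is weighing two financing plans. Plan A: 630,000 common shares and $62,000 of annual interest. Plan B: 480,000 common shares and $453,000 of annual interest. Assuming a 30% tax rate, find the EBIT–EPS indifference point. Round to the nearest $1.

$1,704,200

At indifference, (EBIT − 62,000)(1 − t)/630,000 = (EBIT − 453,000)(1 − t)/480,000.
Cancelling (1 − t) and cross-multiplying: 480,000·(EBIT − 62,000) = 630,000·(EBIT − 453,000).
Solving, EBIT = (453,000·630,000 − 62,000·480,000) / (630,000 − 480,000) = 255,630,000,000 / 150,000 = 1,704,200.00.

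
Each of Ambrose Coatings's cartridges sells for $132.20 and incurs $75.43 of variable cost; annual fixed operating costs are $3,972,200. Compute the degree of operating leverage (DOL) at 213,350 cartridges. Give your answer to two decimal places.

Total contribution margin = 213,350 × $56.77 = $12,111,879.50.
EBIT = $12,111,879.50 − $3,972,200 = $8,139,679.50.
DOL = contribution ÷ EBIT = $12,111,879.50 ÷ $8,139,679.50 = 1.4880.

1.49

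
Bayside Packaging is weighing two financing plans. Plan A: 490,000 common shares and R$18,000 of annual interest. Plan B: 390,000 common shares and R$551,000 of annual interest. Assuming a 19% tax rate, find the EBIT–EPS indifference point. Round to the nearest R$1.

R$2,629,700

Set EPS_A = EPS_B: (EBIT − R$18,000)(1 − 0.19) ÷ 490,000 = (EBIT − R$551,000)(1 − 0.19) ÷ 390,000.
The (1 − t) factor cancels: (EBIT − 18,000) × 390,000 = (EBIT − 551,000) × 490,000.
Solving, EBIT = (551,000·490,000 − 18,000·390,000) / (490,000 − 390,000) = 262,970,000,000 / 100,000 = 2,629,700.00.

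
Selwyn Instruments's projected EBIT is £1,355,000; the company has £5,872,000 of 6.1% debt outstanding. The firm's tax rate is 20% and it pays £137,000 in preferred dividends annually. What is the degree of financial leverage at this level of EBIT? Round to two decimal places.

Interest = £358,192.00.
Pre-tax preferred-dividend burden = £137,000 ÷ (1 − 0.20) = £171,250.00.
DFL = EBIT ÷ [EBIT − I − D_p/(1−t)] = £1,355,000 ÷ [£1,355,000 − £358,192.00 − £171,250.00] = £1,355,000 ÷ £825,558.00 = 1.6413.

1.64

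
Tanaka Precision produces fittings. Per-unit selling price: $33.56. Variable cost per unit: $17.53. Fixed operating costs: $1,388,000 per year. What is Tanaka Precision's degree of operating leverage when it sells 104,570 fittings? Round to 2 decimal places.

5.82

Contribution at this volume is 104,570 × $16.03 = $1,676,257.10.
Subtracting fixed costs: EBIT = $1,676,257.10 − $1,388,000 = $288,257.10.
DOL = contribution ÷ EBIT = $1,676,257.10 ÷ $288,257.10 = 5.8151.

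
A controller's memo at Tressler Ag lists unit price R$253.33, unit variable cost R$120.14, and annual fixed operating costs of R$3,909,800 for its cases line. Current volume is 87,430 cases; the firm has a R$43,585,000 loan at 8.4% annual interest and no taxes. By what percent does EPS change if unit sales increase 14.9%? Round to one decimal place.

+42.6%

Total contribution margin = 87,430 × R$133.19 = R$11,644,801.70.
EBIT = R$11,644,801.70 − R$3,909,800 = R$7,735,001.70.
After interest of R$3,661,140.00, pre-tax earnings = R$4,073,861.70.
Degree of combined leverage = contribution ÷ (EBIT − I) = R$11,644,801.70 ÷ R$4,073,861.70 = 2.8584.
%ΔEPS = DCL × %ΔSales = 2.8584 × +14.9% = +42.6%.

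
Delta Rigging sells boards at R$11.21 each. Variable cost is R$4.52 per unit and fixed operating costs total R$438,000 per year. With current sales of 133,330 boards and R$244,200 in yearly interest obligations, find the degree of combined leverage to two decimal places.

Contribution at this volume is 133,330 × R$6.69 = R$891,977.70.
Operating income = contribution − fixed costs = R$891,977.70 − R$438,000 = R$453,977.70. Interest = R$244,200.00.
DOL = R$891,977.70 ÷ R$453,977.70 = 1.9648; DFL = R$453,977.70 ÷ R$209,777.70 = 2.1641.
DCL = DOL × DFL = 1.9648 × 2.1641 = 4.2520.

4.25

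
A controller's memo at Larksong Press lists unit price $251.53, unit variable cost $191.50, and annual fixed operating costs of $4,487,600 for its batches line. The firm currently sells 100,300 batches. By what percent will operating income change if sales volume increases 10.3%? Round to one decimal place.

Contribution at this volume is 100,300 × $60.03 = $6,021,009.00.
EBIT = $6,021,009.00 − $4,487,600 = $1,533,409.00.
Degree of operating leverage = $6,021,009.00 / $1,533,409.00 = 3.9266.
Operating income changes by 3.9266 × +10.3% = +40.4%.

+40.4%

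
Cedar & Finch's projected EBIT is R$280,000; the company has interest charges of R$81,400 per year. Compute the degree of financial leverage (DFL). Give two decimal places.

Annual interest charges come to R$81,400.00.
Degree of financial leverage = EBIT / (EBIT − interest) = R$280,000 / R$198,600.00 = 1.4099.

1.41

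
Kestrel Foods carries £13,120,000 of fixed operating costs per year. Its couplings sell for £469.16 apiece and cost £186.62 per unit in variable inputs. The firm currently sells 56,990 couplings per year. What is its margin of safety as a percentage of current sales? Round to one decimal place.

18.5%

Each unit contributes £469.16 − £186.62 = £282.54. Break-even units = £13,120,000 ÷ £282.54 = 46,435.90; break-even revenue = 46,435.90 × £469.16 = £21,785,868.20.
Actual sales revenue = 56,990 × £469.16 = £26,737,428.40.
Margin of safety = (£26,737,428.40 − £21,785,868.20) ÷ £26,737,428.40 = 18.5%.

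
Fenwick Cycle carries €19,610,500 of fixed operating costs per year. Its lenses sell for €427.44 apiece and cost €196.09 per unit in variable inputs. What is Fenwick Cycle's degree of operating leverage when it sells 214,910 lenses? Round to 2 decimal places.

1.65

Contribution at this volume is 214,910 × €231.35 = €49,719,428.50.
Operating income = contribution − fixed costs = €49,719,428.50 − €19,610,500 = €30,108,928.50.
Degree of operating leverage = €49,719,428.50 / €30,108,928.50 = 1.6513.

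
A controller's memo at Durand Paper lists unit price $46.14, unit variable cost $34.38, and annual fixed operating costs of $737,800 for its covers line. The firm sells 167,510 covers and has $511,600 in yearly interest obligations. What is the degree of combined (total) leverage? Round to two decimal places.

2.73

At 167,510 units, contribution = 167,510 × $11.76 = $1,969,917.60.
Operating income = contribution − fixed costs = $1,969,917.60 − $737,800 = $1,232,117.60. Interest = $511,600.00, so EBIT − I = $720,517.60.
Degree of total leverage = total CM / (EBIT − interest) = $1,969,917.60 / $720,517.60 = 2.7340.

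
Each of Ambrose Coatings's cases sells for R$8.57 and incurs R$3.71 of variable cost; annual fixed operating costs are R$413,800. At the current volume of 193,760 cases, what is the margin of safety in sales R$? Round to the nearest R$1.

Contribution margin per unit = R$8.57 − R$3.71 = R$4.86. Break-even units = R$413,800 ÷ R$4.86 = 85,144.03; break-even revenue = 85,144.03 × R$8.57 = R$729,684.36.
Current sales = 193,760 × R$8.57 = R$1,660,523.20.
Margin of safety = R$1,660,523.20 − R$729,684.36 = R$930,839.

R$930,839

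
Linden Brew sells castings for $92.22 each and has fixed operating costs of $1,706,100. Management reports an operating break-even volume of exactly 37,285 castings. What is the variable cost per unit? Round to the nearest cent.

Contribution per unit must be FC / Q = $1,706,100 / 37,285 = $45.7583.
Variable cost per unit = $92.22 − $45.7583 = $46.46.

$46.46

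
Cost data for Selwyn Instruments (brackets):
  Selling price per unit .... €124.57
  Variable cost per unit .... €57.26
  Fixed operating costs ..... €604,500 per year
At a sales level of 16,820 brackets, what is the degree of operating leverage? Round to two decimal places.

2.15

At 16,820 units, contribution = 16,820 × €67.31 = €1,132,154.20.
Operating income = contribution − fixed costs = €1,132,154.20 − €604,500 = €527,654.20.
So DOL = total CM / EBIT = €1,132,154.20 / €527,654.20 = 2.1456.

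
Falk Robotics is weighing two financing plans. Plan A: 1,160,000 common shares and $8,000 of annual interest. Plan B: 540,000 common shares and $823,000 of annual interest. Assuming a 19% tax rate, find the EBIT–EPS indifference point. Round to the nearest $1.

$1,532,839

At indifference, (EBIT − 8,000)(1 − t)/1,160,000 = (EBIT − 823,000)(1 − t)/540,000.
The (1 − t) factor cancels: (EBIT − 8,000) × 540,000 = (EBIT − 823,000) × 1,160,000.
Solving, EBIT = (823,000·1,160,000 − 8,000·540,000) / (1,160,000 − 540,000) = 950,360,000,000 / 620,000 = 1,532,838.71.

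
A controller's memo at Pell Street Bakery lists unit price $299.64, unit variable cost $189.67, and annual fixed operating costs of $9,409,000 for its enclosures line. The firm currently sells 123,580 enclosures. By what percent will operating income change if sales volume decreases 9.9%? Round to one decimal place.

Contribution at this volume is 123,580 × $109.97 = $13,590,092.60.
Operating income = contribution − fixed costs = $13,590,092.60 − $9,409,000 = $4,181,092.60.
Degree of operating leverage = $13,590,092.60 / $4,181,092.60 = 3.2504.
So EBIT moves 3.2504 × (-9.9%) = -32.2%.

-32.2%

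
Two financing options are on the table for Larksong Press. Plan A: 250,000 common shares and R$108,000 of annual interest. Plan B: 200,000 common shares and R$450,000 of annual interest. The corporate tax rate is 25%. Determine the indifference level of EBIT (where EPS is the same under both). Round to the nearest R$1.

At indifference, (EBIT − 108,000)(1 − t)/250,000 = (EBIT − 450,000)(1 − t)/200,000.
The (1 − t) factor cancels: (EBIT − 108,000) × 200,000 = (EBIT − 450,000) × 250,000.
EBIT × (250,000 − 200,000) = 450,000 × 250,000 − 108,000 × 200,000 = 90,900,000,000, so EBIT = 90,900,000,000 ÷ 50,000 = 1,818,000.00.

R$1,818,000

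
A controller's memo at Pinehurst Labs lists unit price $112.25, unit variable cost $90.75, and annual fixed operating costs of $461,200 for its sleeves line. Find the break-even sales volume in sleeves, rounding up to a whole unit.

21,452 sleeves

Each unit contributes $112.25 − $90.75 = $21.50.
Units to break even: $461,200 ÷ $21.50 = 21,451.16, rounded up to 21,452.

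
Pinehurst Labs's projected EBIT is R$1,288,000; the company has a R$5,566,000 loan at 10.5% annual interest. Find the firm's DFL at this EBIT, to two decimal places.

Interest = R$584,430.00.
DFL = EBIT ÷ (EBIT − I) = R$1,288,000 ÷ (R$1,288,000 − R$584,430.00) = R$1,288,000 ÷ R$703,570.00 = 1.8307.

1.83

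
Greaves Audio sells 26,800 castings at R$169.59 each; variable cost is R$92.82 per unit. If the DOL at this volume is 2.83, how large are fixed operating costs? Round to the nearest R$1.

R$1,330,427

Contribution at this volume is 26,800 × R$76.77 = R$2,057,436.00.
DOL = contribution / EBIT, so EBIT = R$2,057,436.00 / 2.83 = R$727,009.19.
Fixed costs = CM − EBIT = R$2,057,436.00 − R$727,009.19 = R$1,330,427.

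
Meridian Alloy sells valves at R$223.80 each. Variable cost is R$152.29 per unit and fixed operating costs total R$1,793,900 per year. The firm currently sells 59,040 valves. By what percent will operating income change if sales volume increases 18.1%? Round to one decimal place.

+31.5%

Contribution at this volume is 59,040 × R$71.51 = R$4,221,950.40.
EBIT = R$4,221,950.40 − R$1,793,900 = R$2,428,050.40.
DOL = contribution ÷ EBIT = R$4,221,950.40 ÷ R$2,428,050.40 = 1.7388.
So EBIT moves 1.7388 × (+18.1%) = +31.5%.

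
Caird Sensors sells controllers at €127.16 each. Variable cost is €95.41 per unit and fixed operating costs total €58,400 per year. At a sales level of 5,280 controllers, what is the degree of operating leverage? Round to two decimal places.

1.53

Total contribution margin = 5,280 × €31.75 = €167,640.00.
Operating income = contribution − fixed costs = €167,640.00 − €58,400 = €109,240.00.
So DOL = total CM / EBIT = €167,640.00 / €109,240.00 = 1.5346.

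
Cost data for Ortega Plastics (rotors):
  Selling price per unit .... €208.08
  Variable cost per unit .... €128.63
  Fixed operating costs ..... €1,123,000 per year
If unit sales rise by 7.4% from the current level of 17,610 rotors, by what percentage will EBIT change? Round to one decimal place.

Total contribution margin = 17,610 × €79.45 = €1,399,114.50.
EBIT = €1,399,114.50 − €1,123,000 = €276,114.50.
So DOL = total CM / EBIT = €1,399,114.50 / €276,114.50 = 5.0672.
%ΔEBIT = DOL × %ΔSales = 5.0672 × +7.4% = +37.5%.

+37.5%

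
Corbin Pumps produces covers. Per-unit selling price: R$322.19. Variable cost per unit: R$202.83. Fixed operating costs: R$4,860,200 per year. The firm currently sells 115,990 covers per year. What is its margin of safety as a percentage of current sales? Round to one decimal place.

64.9%

Each unit contributes R$322.19 − R$202.83 = R$119.36. Break-even units = R$4,860,200 ÷ R$119.36 = 40,718.83; break-even revenue = 40,718.83 × R$322.19 = R$13,119,201.06.
Actual sales revenue = 115,990 × R$322.19 = R$37,370,818.10.
Margin of safety = (R$37,370,818.10 − R$13,119,201.06) ÷ R$37,370,818.10 = 64.9%.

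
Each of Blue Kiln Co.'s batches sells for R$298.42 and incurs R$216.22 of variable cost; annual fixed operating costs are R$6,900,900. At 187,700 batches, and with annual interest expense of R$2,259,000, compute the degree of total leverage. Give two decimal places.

2.46

Total contribution margin = 187,700 × R$82.20 = R$15,428,940.00.
Operating income = contribution − fixed costs = R$15,428,940.00 − R$6,900,900 = R$8,528,040.00. Interest = R$2,259,000.00.
DOL = R$15,428,940.00 ÷ R$8,528,040.00 = 1.8092; DFL = R$8,528,040.00 ÷ R$6,269,040.00 = 1.3603.
Combined leverage = 1.8092 × 1.3603 = 2.4611.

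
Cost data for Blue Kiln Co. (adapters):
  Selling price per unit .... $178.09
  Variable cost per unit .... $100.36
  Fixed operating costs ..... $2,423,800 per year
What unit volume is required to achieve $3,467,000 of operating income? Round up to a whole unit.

Unit CM = price − variable cost = $178.09 − $100.36 = $77.73.
Required volume = (fixed costs + target profit) ÷ CM = ($2,423,800 + $3,467,000) ÷ $77.73 = 75,785.41, so 75,786 adapters.

75,786 adapters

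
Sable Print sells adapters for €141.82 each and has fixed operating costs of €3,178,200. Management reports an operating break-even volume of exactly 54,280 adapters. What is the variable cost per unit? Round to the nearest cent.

At break-even, FC = Q × (P − VC), so P − VC = €3,178,200 ÷ 54,280 = €58.5520.
Variable cost per unit = €141.82 − €58.5520 = €83.27.

€83.27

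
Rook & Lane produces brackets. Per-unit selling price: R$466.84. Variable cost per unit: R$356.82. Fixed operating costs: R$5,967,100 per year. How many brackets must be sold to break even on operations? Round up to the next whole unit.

54,237 brackets

Each unit contributes R$466.84 − R$356.82 = R$110.02.
Units to break even: R$5,967,100 ÷ R$110.02 = 54,236.50, rounded up to 54,237.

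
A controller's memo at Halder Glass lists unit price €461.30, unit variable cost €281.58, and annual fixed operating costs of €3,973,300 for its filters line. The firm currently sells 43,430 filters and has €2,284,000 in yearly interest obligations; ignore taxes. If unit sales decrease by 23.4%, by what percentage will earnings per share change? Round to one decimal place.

Contribution at this volume is 43,430 × €179.72 = €7,805,239.60.
EBIT = €7,805,239.60 − €3,973,300 = €3,831,939.60.
After interest of €2,284,000.00, pre-tax earnings = €1,547,939.60.
Degree of combined leverage = contribution ÷ (EBIT − I) = €7,805,239.60 ÷ €1,547,939.60 = 5.0423.
EPS therefore changes by 5.0423 × (-23.4%) = -118.0%.

-118.0%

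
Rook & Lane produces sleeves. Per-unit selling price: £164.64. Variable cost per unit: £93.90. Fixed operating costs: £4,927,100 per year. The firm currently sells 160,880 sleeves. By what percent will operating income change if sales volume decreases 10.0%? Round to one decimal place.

-17.6%

At 160,880 units, contribution = 160,880 × £70.74 = £11,380,651.20.
EBIT = £11,380,651.20 − £4,927,100 = £6,453,551.20.
Degree of operating leverage = £11,380,651.20 / £6,453,551.20 = 1.7635.
%ΔEBIT = DOL × %ΔSales = 1.7635 × -10.0% = -17.6%.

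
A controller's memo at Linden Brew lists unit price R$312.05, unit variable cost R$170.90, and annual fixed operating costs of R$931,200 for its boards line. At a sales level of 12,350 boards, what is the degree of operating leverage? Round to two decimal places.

2.15

Contribution at this volume is 12,350 × R$141.15 = R$1,743,202.50.
EBIT = R$1,743,202.50 − R$931,200 = R$812,002.50.
So DOL = total CM / EBIT = R$1,743,202.50 / R$812,002.50 = 2.1468.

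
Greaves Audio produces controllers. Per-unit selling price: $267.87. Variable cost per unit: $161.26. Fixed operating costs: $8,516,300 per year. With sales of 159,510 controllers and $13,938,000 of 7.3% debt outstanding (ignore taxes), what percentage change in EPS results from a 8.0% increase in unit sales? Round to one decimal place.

+18.2%

At 159,510 units, contribution = 159,510 × $106.61 = $17,005,361.10.
Operating income = contribution − fixed costs = $17,005,361.10 − $8,516,300 = $8,489,061.10.
After interest of $1,017,474.00, pre-tax earnings = $7,471,587.10.
Degree of combined leverage = contribution ÷ (EBIT − I) = $17,005,361.10 ÷ $7,471,587.10 = 2.2760.
EPS therefore changes by 2.2760 × (+8.0%) = +18.2%.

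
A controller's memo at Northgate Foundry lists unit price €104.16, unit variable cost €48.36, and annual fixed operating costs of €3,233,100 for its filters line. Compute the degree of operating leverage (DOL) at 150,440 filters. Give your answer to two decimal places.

1.63

Contribution at this volume is 150,440 × €55.80 = €8,394,552.00.
Subtracting fixed costs: EBIT = €8,394,552.00 − €3,233,100 = €5,161,452.00.
So DOL = total CM / EBIT = €8,394,552.00 / €5,161,452.00 = 1.6264.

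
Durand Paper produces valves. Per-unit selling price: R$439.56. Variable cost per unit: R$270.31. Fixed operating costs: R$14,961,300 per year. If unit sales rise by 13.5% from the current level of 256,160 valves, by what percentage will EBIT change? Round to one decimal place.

Total contribution margin = 256,160 × R$169.25 = R$43,355,080.00.
Operating income = contribution − fixed costs = R$43,355,080.00 − R$14,961,300 = R$28,393,780.00.
Degree of operating leverage = R$43,355,080.00 / R$28,393,780.00 = 1.5269.
Operating income changes by 1.5269 × +13.5% = +20.6%.

+20.6%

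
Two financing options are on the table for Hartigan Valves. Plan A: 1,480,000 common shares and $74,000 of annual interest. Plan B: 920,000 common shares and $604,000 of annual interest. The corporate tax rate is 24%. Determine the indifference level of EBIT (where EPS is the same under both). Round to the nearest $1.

Set EPS_A = EPS_B: (EBIT − $74,000)(1 − 0.24) ÷ 1,480,000 = (EBIT − $604,000)(1 − 0.24) ÷ 920,000.
Cancelling (1 − t) and cross-multiplying: 920,000·(EBIT − 74,000) = 1,480,000·(EBIT − 604,000).
EBIT × (1,480,000 − 920,000) = 604,000 × 1,480,000 − 74,000 × 920,000 = 825,840,000,000, so EBIT = 825,840,000,000 ÷ 560,000 = 1,474,714.29.

$1,474,714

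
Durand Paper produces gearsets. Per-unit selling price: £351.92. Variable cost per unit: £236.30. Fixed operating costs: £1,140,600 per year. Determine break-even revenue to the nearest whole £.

CM per unit = £351.92 − £236.30 = £115.62; CM ratio = £115.62 / £351.92 = 0.3285.
Break-even revenue = fixed costs × price ÷ CM = £1,140,600 × £351.92 ÷ £115.62 = £3,471,717.

£3,471,717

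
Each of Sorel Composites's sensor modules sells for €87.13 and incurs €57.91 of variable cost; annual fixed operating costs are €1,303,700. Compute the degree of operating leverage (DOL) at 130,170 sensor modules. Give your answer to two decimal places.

1.52

Total contribution margin = 130,170 × €29.22 = €3,803,567.40.
Operating income = contribution − fixed costs = €3,803,567.40 − €1,303,700 = €2,499,867.40.
So DOL = total CM / EBIT = €3,803,567.40 / €2,499,867.40 = 1.5215.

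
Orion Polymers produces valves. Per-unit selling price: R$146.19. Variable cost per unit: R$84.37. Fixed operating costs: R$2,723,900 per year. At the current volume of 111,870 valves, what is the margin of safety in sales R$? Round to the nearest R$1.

R$9,912,882

Each unit contributes R$146.19 − R$84.37 = R$61.82. Break-even units = R$2,723,900 ÷ R$61.82 = 44,061.79; break-even revenue = 44,061.79 × R$146.19 = R$6,441,393.42.
Actual sales revenue = 111,870 × R$146.19 = R$16,354,275.30.
Margin of safety = R$16,354,275.30 − R$6,441,393.42 = R$9,912,882.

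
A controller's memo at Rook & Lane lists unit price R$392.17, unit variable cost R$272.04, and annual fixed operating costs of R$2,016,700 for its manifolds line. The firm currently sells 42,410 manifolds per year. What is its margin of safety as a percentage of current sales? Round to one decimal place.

60.4%

Contribution margin per unit = R$392.17 − R$272.04 = R$120.13. Break-even units = R$2,016,700 ÷ R$120.13 = 16,787.65; break-even revenue = 16,787.65 × R$392.17 = R$6,583,611.41.
Actual sales revenue = 42,410 × R$392.17 = R$16,631,929.70.
Margin of safety = (R$16,631,929.70 − R$6,583,611.41) ÷ R$16,631,929.70 = 60.4%.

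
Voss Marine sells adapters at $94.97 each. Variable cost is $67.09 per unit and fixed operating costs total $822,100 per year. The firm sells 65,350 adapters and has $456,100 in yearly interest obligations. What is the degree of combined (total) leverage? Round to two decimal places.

At 65,350 units, contribution = 65,350 × $27.88 = $1,821,958.00.
Subtracting fixed costs: EBIT = $1,821,958.00 − $822,100 = $999,858.00. Interest = $456,100.00.
DOL = $1,821,958.00 ÷ $999,858.00 = 1.8222; DFL = $999,858.00 ÷ $543,758.00 = 1.8388.
Combined leverage = 1.8222 × 1.8388 = 3.3507.

3.35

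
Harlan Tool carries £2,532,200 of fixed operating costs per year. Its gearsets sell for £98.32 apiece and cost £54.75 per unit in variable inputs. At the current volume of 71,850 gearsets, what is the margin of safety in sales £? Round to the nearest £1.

£1,350,133

Each unit contributes £98.32 − £54.75 = £43.57. Break-even units = £2,532,200 ÷ £43.57 = 58,117.97; break-even revenue = 58,117.97 × £98.32 = £5,714,158.92.
Current sales = 71,850 × £98.32 = £7,064,292.00.
Margin of safety = £7,064,292.00 − £5,714,158.92 = £1,350,133.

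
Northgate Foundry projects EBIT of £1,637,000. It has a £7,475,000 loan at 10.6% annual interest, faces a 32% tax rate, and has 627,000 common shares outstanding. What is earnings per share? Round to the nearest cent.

£0.92

Interest = £792,350.00, so EBT = £1,637,000 − £792,350.00 = £844,650.00.
Net income = £844,650.00 × (1 − 0.32) = £574,362.00.
Per share: £574,362.00 / 627,000 shares = £0.92.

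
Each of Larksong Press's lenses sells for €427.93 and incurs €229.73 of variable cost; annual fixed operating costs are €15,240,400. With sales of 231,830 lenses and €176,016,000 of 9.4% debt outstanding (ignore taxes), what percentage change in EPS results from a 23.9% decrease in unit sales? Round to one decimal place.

Contribution at this volume is 231,830 × €198.20 = €45,948,706.00.
Subtracting fixed costs: EBIT = €45,948,706.00 − €15,240,400 = €30,708,306.00.
Interest = €16,545,504.00, so EBIT − I = €14,162,802.00.
DCL = total CM / (EBIT − I) = €45,948,706.00 / €14,162,802.00 = 3.2443.
EPS therefore changes by 3.2443 × (-23.9%) = -77.5%.

-77.5%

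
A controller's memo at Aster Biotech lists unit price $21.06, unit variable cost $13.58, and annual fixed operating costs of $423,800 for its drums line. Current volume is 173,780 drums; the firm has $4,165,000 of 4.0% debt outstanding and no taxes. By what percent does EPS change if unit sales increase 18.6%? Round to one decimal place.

Contribution at this volume is 173,780 × $7.48 = $1,299,874.40.
Operating income = contribution − fixed costs = $1,299,874.40 − $423,800 = $876,074.40.
Interest = $166,600.00, so EBIT − I = $709,474.40.
DCL = total CM / (EBIT − I) = $1,299,874.40 / $709,474.40 = 1.8322.
%ΔEPS = DCL × %ΔSales = 1.8322 × +18.6% = +34.1%.

+34.1%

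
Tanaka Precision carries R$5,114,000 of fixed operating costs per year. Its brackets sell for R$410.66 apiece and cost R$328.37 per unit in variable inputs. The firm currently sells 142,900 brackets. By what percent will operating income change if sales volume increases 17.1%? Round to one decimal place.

+30.3%

Total contribution margin = 142,900 × R$82.29 = R$11,759,241.00.
Subtracting fixed costs: EBIT = R$11,759,241.00 − R$5,114,000 = R$6,645,241.00.
So DOL = total CM / EBIT = R$11,759,241.00 / R$6,645,241.00 = 1.7696.
%ΔEBIT = DOL × %ΔSales = 1.7696 × +17.1% = +30.3%.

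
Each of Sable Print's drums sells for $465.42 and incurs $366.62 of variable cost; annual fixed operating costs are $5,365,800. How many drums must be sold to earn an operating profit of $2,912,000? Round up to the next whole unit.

Contribution margin per unit = $465.42 − $366.62 = $98.80.
Required volume = (fixed costs + target profit) ÷ CM = ($5,365,800 + $2,912,000) ÷ $98.80 = 83,783.40, so 83,784 drums.

83,784 drums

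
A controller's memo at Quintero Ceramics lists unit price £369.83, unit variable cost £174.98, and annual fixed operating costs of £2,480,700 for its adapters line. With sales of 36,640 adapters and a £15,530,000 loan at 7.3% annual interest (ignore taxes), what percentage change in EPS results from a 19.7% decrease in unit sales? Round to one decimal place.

Total contribution margin = 36,640 × £194.85 = £7,139,304.00.
Operating income = contribution − fixed costs = £7,139,304.00 − £2,480,700 = £4,658,604.00.
After interest of £1,133,690.00, pre-tax earnings = £3,524,914.00.
DCL = total CM / (EBIT − I) = £7,139,304.00 / £3,524,914.00 = 2.0254.
EPS therefore changes by 2.0254 × (-19.7%) = -39.9%.

-39.9%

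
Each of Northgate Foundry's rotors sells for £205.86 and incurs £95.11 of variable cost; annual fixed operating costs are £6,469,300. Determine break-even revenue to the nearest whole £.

£12,025,012

Contribution margin per unit = £205.86 − £95.11 = £110.75, a CM ratio of £110.75 ÷ £205.86 = 0.5380.
Break-even sales = FC ÷ CM ratio = £6,469,300 × £205.86 / £110.75 = £12,025,012.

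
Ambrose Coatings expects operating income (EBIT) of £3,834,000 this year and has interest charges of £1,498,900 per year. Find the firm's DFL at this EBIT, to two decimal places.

1.64

Interest = £1,498,900.00.
DFL = EBIT ÷ (EBIT − I) = £3,834,000 ÷ (£3,834,000 − £1,498,900.00) = £3,834,000 ÷ £2,335,100.00 = 1.6419.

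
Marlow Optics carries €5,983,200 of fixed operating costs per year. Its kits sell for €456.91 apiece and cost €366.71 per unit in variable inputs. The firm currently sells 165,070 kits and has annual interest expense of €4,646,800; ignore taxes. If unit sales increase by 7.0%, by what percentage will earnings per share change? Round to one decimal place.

Total contribution margin = 165,070 × €90.20 = €14,889,314.00.
Operating income = contribution − fixed costs = €14,889,314.00 − €5,983,200 = €8,906,114.00.
Interest = €4,646,800.00, so EBIT − I = €4,259,314.00.
Degree of combined leverage = contribution ÷ (EBIT − I) = €14,889,314.00 ÷ €4,259,314.00 = 3.4957.
EPS therefore changes by 3.4957 × (+7.0%) = +24.5%.

+24.5%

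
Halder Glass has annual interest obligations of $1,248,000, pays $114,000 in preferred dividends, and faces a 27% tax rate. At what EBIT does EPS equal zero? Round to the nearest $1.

$1,404,164

Grossing the preferred dividend up to pre-tax terms: $114,000 / (1 − 0.27) = $156,164.38.
EPS = 0 when EBIT covers interest plus the pre-tax preferred burden: $1,248,000 + $156,164.38 = $1,404,164.38.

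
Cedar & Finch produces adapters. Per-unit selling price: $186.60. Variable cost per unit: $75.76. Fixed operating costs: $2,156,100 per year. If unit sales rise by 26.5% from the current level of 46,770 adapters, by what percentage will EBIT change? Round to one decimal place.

At 46,770 units, contribution = 46,770 × $110.84 = $5,183,986.80.
Subtracting fixed costs: EBIT = $5,183,986.80 − $2,156,100 = $3,027,886.80.
So DOL = total CM / EBIT = $5,183,986.80 / $3,027,886.80 = 1.7121.
Operating income changes by 1.7121 × +26.5% = +45.4%.

+45.4%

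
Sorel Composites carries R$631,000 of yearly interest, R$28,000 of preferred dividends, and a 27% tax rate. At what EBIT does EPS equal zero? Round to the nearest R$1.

R$669,356

Preferred dividends are paid after tax, so their pre-tax equivalent is R$28,000 ÷ (1 − 0.27) = R$38,356.16.
EPS = 0 when EBIT covers interest plus the pre-tax preferred burden: R$631,000 + R$38,356.16 = R$669,356.16.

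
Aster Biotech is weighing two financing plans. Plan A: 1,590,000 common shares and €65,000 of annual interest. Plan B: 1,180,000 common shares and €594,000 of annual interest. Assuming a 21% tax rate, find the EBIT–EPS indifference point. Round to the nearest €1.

Set EPS_A = EPS_B: (EBIT − €65,000)(1 − 0.21) ÷ 1,590,000 = (EBIT − €594,000)(1 − 0.21) ÷ 1,180,000.
The (1 − t) factor cancels: (EBIT − 65,000) × 1,180,000 = (EBIT − 594,000) × 1,590,000.
EBIT × (1,590,000 − 1,180,000) = 594,000 × 1,590,000 − 65,000 × 1,180,000 = 867,760,000,000, so EBIT = 867,760,000,000 ÷ 410,000 = 2,116,487.80.

€2,116,488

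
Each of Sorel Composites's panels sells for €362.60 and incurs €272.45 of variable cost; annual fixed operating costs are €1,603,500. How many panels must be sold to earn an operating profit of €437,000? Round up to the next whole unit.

22,635 panels

Each unit contributes €362.60 − €272.45 = €90.15.
Need Q such that Q × €90.15 − €1,603,500 = €437,000, i.e. Q = €2,040,500 / €90.15 = 22,634.50 → 22,635.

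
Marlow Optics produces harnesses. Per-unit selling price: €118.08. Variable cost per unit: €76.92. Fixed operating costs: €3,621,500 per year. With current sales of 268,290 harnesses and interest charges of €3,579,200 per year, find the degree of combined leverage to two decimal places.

2.87

Contribution at this volume is 268,290 × €41.16 = €11,042,816.40.
Operating income = contribution − fixed costs = €11,042,816.40 − €3,621,500 = €7,421,316.40. Interest = €3,579,200.00.
DOL = €11,042,816.40 ÷ €7,421,316.40 = 1.4880; DFL = €7,421,316.40 ÷ €3,842,116.40 = 1.9316.
DCL = DOL × DFL = 1.4880 × 1.9316 = 2.8742.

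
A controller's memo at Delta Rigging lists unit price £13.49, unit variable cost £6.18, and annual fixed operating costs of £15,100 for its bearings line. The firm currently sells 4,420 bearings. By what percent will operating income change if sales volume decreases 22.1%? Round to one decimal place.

Total contribution margin = 4,420 × £7.31 = £32,310.20.
Subtracting fixed costs: EBIT = £32,310.20 − £15,100 = £17,210.20.
Degree of operating leverage = £32,310.20 / £17,210.20 = 1.8774.
So EBIT moves 1.8774 × (-22.1%) = -41.5%.

-41.5%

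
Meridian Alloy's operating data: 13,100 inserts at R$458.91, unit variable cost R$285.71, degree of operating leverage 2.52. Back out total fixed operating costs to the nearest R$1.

At 13,100 units, contribution = 13,100 × R$173.20 = R$2,268,920.00.
Since DOL = CM ÷ EBIT, EBIT = R$2,268,920.00 ÷ 2.52 = R$900,365.08.
Fixed costs = CM − EBIT = R$2,268,920.00 − R$900,365.08 = R$1,368,555.

R$1,368,555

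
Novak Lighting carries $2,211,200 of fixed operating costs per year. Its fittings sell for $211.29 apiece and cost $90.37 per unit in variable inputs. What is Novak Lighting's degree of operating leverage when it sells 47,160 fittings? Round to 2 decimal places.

Contribution at this volume is 47,160 × $120.92 = $5,702,587.20.
EBIT = $5,702,587.20 − $2,211,200 = $3,491,387.20.
DOL = contribution ÷ EBIT = $5,702,587.20 ÷ $3,491,387.20 = 1.6333.

1.63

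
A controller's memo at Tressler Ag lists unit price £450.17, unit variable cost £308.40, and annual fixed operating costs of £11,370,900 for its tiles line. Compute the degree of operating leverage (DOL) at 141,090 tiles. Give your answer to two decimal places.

At 141,090 units, contribution = 141,090 × £141.77 = £20,002,329.30.
Operating income = contribution − fixed costs = £20,002,329.30 − £11,370,900 = £8,631,429.30.
So DOL = total CM / EBIT = £20,002,329.30 / £8,631,429.30 = 2.3174.

2.32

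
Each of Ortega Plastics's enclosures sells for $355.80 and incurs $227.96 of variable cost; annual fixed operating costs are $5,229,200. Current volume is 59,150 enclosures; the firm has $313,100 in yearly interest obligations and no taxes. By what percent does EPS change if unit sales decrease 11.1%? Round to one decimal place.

Contribution at this volume is 59,150 × $127.84 = $7,561,736.00.
EBIT = $7,561,736.00 − $5,229,200 = $2,332,536.00.
After interest of $313,100.00, pre-tax earnings = $2,019,436.00.
Degree of combined leverage = contribution ÷ (EBIT − I) = $7,561,736.00 ÷ $2,019,436.00 = 3.7445.
%ΔEPS = DCL × %ΔSales = 3.7445 × -11.1% = -41.6%.

-41.6%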